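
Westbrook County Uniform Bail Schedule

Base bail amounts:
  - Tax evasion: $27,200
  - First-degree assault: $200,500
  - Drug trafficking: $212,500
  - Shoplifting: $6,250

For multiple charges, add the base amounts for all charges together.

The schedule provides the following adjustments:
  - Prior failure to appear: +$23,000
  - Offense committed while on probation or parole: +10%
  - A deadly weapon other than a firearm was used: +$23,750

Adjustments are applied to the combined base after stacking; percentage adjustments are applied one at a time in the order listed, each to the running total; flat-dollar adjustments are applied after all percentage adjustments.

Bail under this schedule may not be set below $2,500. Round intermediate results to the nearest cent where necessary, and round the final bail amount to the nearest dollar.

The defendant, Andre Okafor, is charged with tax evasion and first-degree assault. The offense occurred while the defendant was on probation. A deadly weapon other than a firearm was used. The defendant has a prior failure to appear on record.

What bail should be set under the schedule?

Base amounts from the schedule: tax evasion $27,200; first-degree assault $200,500.
Stacking rule: sum of all bases. $27,200 + $200,500 = $227,700.
Offense committed while on probation or parole (+10%): $227,700 × 1.1 = $250,470.
Prior failure to appear (+$23,000 flat): $250,470 + $23,000 = $273,470.
A deadly weapon other than a firearm was used (+$23,750 flat): $273,470 + $23,750 = $297,220.
$297,220 is at or above the $2,500 minimum.

$297,220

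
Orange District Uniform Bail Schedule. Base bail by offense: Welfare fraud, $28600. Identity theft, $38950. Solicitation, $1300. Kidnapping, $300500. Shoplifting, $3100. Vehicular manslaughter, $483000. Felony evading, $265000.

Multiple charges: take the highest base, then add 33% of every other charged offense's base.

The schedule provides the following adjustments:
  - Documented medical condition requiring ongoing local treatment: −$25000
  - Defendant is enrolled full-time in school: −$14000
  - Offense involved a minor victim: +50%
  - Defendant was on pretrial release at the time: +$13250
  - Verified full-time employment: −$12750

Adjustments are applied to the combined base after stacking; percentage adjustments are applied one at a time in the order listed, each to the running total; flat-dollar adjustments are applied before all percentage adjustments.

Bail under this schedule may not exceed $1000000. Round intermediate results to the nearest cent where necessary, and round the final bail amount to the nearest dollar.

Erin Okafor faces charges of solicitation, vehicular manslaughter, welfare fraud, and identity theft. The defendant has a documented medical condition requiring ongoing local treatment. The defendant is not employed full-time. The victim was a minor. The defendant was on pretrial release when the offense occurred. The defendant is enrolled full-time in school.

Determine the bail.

$719956

Base amounts from the schedule: solicitation $1300; vehicular manslaughter $483000; welfare fraud $28600; identity theft $38950.
Stacking rule: highest base plus 33% of each additional charge. Highest is vehicular manslaughter at $483000. Additional: $1300 × 33% = $429; $28600 × 33% = $9438; $38950 × 33% = $12853.50. Combined base = $483000 + $22720.50 = $505720.50.
Documented medical condition requiring ongoing local treatment (−$25000 flat): $505720.50 − $25000 = $480720.50.
Defendant is enrolled full-time in school (−$14000 flat): $480720.50 − $14000 = $466720.50.
Defendant was on pretrial release at the time (+$13250 flat): $466720.50 + $13250 = $479970.50.
Offense involved a minor victim (+50%): $479970.50 × 1.5 = $719955.75.
$719955.75 is within the $1000000 maximum.
Rounded to the nearest dollar: $719956.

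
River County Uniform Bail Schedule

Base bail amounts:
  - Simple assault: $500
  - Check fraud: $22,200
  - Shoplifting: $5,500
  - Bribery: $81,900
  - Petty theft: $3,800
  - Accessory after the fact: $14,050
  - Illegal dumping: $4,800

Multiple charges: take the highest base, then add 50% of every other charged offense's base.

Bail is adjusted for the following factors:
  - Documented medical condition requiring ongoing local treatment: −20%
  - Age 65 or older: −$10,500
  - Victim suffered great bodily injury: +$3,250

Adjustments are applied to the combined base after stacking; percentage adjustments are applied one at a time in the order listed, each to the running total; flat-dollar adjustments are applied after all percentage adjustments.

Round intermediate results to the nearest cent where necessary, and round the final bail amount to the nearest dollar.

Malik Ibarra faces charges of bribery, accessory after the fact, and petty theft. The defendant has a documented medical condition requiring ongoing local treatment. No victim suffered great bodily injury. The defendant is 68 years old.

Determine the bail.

Base amounts from the schedule: bribery $81,900; accessory after the fact $14,050; petty theft $3,800.
Stacking rule: highest base plus 50% of each additional charge. Highest is bribery at $81,900. Additional: $14,050 × 50% = $7,025; $3,800 × 50% = $1,900. Combined base = $81,900 + $8,925 = $90,825.
Documented medical condition requiring ongoing local treatment (−20%): $90,825 × 0.8 = $72,660.
Age 65 or older (−$10,500 flat): $72,660 − $10,500 = $62,160.

$62,160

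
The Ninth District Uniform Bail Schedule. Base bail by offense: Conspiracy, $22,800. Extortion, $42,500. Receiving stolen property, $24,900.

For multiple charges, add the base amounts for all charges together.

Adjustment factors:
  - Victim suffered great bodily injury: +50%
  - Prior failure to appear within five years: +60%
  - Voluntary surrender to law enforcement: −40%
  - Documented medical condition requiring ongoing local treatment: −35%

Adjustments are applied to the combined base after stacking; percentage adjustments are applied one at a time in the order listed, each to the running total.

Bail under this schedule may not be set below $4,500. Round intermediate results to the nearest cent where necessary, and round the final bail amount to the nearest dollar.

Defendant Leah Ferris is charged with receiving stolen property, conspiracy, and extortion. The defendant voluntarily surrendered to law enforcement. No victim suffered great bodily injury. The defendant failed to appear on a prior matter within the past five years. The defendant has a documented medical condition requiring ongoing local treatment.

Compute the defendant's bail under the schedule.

Base amounts from the schedule: receiving stolen property $24,900; conspiracy $22,800; extortion $42,500.
Stacking rule: sum of all bases. $24,900 + $22,800 + $42,500 = $90,200.
Prior failure to appear within five years (+60%): $90,200 × 1.6 = $144,320.
Voluntary surrender to law enforcement (−40%): $144,320 × 0.6 = $86,592.
Documented medical condition requiring ongoing local treatment (−35%): $86,592 × 0.65 = $56,284.80.
$56,284.80 is at or above the $4,500 minimum.
Rounded to the nearest dollar: $56,285.

$56,285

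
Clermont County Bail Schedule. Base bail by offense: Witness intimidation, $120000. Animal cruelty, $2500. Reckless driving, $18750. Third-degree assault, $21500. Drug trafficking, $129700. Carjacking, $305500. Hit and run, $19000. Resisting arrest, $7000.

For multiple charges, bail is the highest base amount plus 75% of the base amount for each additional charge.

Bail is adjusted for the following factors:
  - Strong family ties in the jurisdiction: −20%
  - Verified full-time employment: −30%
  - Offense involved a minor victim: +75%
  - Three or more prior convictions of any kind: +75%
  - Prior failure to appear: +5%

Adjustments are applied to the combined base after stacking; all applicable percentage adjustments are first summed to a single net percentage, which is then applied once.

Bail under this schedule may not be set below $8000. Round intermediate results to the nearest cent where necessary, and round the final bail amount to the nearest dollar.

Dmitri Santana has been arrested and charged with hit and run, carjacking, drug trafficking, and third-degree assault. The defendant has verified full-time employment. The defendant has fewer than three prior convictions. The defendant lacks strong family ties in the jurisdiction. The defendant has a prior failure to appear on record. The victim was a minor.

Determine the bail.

$649725

Base amounts from the schedule: hit and run $19000; carjacking $305500; drug trafficking $129700; third-degree assault $21500.
Stacking rule: highest base plus 75% of each additional charge. Highest is carjacking at $305500. Additional: $19000 × 75% = $14250; $129700 × 75% = $97275; $21500 × 75% = $16125. Combined base = $305500 + $127650 = $433150.
Net percentage adjustment: −30% +75% +5% = +50%. $433150 × 1.5 = $649725.
$649725 is at or above the $8000 minimum.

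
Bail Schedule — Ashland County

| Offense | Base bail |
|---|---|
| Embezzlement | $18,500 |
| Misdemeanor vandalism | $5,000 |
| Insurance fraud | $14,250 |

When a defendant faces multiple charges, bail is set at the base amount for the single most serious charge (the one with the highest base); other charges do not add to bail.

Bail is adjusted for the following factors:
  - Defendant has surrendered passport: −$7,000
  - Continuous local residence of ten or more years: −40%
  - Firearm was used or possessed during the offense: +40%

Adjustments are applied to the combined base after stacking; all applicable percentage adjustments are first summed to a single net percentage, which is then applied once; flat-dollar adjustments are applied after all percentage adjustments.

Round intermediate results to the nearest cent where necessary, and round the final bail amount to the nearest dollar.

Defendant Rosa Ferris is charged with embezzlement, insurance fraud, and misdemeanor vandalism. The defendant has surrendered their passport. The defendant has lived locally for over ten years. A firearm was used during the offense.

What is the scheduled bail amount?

Base amounts from the schedule: embezzlement $18,500; insurance fraud $14,250; misdemeanor vandalism $5,000.
Stacking rule: use the highest base only. Highest is embezzlement at $18,500. Combined base = $18,500.
Net percentage adjustment: −40% +40% = +0%. $18,500 × 1 = $18,500.
Defendant has surrendered passport (−$7,000 flat): $18,500 − $7,000 = $11,500.

$11,500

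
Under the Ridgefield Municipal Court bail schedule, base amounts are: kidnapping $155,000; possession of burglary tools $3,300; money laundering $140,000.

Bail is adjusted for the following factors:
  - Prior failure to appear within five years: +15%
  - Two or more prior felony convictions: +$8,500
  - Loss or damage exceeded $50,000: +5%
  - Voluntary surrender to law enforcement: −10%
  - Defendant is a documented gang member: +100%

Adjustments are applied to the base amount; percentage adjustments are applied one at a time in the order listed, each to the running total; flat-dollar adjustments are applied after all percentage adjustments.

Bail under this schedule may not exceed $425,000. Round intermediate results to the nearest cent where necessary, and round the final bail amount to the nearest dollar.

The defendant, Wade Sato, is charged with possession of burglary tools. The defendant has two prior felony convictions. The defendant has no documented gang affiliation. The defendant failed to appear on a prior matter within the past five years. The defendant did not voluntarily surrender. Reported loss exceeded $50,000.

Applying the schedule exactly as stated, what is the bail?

Base amounts from the schedule: possession of burglary tools $3,300.
Single charge. Combined base = $3,300.
Prior failure to appear within five years (+15%): $3,300 × 1.15 = $3,795.
Loss or damage exceeded $50,000 (+5%): $3,795 × 1.05 = $3,984.75.
Two or more prior felony convictions (+$8,500 flat): $3,984.75 + $8,500 = $12,484.75.
$12,484.75 is within the $425,000 maximum.
Rounded to the nearest dollar: $12,485.

$12,485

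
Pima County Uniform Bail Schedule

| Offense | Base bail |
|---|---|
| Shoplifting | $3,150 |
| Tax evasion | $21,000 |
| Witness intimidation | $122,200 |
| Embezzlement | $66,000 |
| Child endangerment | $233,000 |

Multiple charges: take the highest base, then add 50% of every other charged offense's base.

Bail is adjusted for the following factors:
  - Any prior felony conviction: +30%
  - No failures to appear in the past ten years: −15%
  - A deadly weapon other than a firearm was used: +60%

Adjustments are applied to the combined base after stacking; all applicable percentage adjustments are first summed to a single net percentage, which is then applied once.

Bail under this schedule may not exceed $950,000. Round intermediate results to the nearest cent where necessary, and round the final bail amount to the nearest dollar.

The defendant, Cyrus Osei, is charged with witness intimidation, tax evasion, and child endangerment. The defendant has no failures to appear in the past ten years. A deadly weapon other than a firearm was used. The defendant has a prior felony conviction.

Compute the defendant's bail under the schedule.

Base amounts from the schedule: witness intimidation $122,200; tax evasion $21,000; child endangerment $233,000.
Stacking rule: highest base plus 50% of each additional charge. Highest is child endangerment at $233,000. Additional: $122,200 × 50% = $61,100; $21,000 × 50% = $10,500. Combined base = $233,000 + $71,600 = $304,600.
Net percentage adjustment: +30% −15% +60% = +75%. $304,600 × 1.75 = $533,050.
$533,050 is within the $950,000 maximum.

$533,050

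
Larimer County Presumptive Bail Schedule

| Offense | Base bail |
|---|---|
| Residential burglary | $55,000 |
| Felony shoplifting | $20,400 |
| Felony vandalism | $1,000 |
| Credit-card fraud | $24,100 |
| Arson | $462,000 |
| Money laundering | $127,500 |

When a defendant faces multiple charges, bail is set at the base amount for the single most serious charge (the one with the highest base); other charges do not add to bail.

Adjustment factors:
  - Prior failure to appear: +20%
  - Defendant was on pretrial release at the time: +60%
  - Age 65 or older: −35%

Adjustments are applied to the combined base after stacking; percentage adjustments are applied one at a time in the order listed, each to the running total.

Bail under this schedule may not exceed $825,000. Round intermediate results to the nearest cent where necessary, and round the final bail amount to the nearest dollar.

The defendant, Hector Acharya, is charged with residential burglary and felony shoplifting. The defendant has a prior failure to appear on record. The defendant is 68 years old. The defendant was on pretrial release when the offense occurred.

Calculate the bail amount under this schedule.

Base amounts from the schedule: residential burglary $55,000; felony shoplifting $20,400.
Stacking rule: use the highest base only. Highest is residential burglary at $55,000. Combined base = $55,000.
Prior failure to appear (+20%): $55,000 × 1.2 = $66,000.
Defendant was on pretrial release at the time (+60%): $66,000 × 1.6 = $105,600.
Age 65 or older (−35%): $105,600 × 0.65 = $68,640.
$68,640 is within the $825,000 maximum.

$68,640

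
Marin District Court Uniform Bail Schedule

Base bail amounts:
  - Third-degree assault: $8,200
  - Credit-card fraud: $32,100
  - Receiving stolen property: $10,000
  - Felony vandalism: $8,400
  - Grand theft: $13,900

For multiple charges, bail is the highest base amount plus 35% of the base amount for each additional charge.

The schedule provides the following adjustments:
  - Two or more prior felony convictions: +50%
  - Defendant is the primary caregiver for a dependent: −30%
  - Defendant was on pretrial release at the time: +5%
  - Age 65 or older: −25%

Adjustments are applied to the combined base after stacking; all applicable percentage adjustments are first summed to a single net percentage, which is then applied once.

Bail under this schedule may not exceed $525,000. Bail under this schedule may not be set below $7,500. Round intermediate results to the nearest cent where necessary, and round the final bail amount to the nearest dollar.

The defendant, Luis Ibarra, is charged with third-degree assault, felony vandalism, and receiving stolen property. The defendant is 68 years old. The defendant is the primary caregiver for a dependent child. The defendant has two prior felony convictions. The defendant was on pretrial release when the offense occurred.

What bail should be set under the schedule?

Base amounts from the schedule: third-degree assault $8,200; felony vandalism $8,400; receiving stolen property $10,000.
Stacking rule: highest base plus 35% of each additional charge. Highest is receiving stolen property at $10,000. Additional: $8,200 × 35% = $2,870; $8,400 × 35% = $2,940. Combined base = $10,000 + $5,810 = $15,810.
Net percentage adjustment: +50% −30% +5% −25% = +0%. $15,810 × 1 = $15,810.
$15,810 is within the $525,000 maximum.
$15,810 is at or above the $7,500 minimum.

$15,810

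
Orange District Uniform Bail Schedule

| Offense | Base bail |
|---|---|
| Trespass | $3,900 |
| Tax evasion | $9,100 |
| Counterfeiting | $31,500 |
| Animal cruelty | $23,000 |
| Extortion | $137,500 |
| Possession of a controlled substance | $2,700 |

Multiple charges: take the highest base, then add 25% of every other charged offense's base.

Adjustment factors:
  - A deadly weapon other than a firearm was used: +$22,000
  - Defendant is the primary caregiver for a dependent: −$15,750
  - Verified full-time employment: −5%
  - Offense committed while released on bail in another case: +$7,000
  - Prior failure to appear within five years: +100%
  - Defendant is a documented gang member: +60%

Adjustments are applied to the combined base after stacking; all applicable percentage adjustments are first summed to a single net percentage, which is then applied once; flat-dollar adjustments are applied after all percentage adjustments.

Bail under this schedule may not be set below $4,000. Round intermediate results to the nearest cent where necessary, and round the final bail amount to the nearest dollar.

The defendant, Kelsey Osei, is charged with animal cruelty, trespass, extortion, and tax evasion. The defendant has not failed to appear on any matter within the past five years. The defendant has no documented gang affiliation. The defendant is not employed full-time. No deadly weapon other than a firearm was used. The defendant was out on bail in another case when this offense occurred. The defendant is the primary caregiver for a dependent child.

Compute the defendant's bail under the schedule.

$137,750

Base amounts from the schedule: animal cruelty $23,000; trespass $3,900; extortion $137,500; tax evasion $9,100.
Stacking rule: highest base plus 25% of each additional charge. Highest is extortion at $137,500. Additional: $23,000 × 25% = $5,750; $3,900 × 25% = $975; $9,100 × 25% = $2,275. Combined base = $137,500 + $9,000 = $146,500.
Defendant is the primary caregiver for a dependent (−$15,750 flat): $146,500 − $15,750 = $130,750.
Offense committed while released on bail in another case (+$7,000 flat): $130,750 + $7,000 = $137,750.
$137,750 is at or above the $4,000 minimum.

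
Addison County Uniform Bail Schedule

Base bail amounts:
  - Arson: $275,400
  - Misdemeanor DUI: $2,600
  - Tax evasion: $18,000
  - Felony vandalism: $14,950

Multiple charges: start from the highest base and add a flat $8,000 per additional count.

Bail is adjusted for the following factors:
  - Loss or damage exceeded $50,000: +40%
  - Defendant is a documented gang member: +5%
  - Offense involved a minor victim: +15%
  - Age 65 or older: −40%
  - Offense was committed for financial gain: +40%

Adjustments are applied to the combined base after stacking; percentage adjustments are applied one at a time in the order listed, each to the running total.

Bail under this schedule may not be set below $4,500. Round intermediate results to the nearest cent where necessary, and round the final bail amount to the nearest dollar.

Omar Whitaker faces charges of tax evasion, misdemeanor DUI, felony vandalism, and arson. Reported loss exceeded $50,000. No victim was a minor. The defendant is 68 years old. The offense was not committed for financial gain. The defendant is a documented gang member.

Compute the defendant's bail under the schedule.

$264,071

Base amounts from the schedule: tax evasion $18,000; misdemeanor DUI $2,600; felony vandalism $14,950; arson $275,400.
Stacking rule: highest base plus $8,000 per additional charge. Highest is arson at $275,400; 3 additional charges → +$24,000. Combined base = $299,400.
Loss or damage exceeded $50,000 (+40%): $299,400 × 1.4 = $419,160.
Defendant is a documented gang member (+5%): $419,160 × 1.05 = $440,118.
Age 65 or older (−40%): $440,118 × 0.6 = $264,070.80.
$264,070.80 is at or above the $4,500 minimum.
Rounded to the nearest dollar: $264,071.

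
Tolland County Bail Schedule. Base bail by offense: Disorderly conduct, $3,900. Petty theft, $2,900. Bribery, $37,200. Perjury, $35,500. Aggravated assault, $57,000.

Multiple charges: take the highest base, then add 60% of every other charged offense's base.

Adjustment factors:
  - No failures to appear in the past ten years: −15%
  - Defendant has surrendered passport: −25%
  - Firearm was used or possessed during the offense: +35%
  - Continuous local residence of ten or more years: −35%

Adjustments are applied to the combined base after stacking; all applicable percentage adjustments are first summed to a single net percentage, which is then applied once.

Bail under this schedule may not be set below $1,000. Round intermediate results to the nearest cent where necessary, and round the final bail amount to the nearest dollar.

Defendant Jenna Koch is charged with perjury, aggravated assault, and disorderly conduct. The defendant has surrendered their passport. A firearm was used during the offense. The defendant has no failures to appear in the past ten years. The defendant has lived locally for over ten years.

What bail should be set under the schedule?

Base amounts from the schedule: perjury $35,500; aggravated assault $57,000; disorderly conduct $3,900.
Stacking rule: highest base plus 60% of each additional charge. Highest is aggravated assault at $57,000. Additional: $35,500 × 60% = $21,300; $3,900 × 60% = $2,340. Combined base = $57,000 + $23,640 = $80,640.
Net percentage adjustment: −15% −25% +35% −35% = −40%. $80,640 × 0.6 = $48,384.
$48,384 is at or above the $1,000 minimum.

$48,384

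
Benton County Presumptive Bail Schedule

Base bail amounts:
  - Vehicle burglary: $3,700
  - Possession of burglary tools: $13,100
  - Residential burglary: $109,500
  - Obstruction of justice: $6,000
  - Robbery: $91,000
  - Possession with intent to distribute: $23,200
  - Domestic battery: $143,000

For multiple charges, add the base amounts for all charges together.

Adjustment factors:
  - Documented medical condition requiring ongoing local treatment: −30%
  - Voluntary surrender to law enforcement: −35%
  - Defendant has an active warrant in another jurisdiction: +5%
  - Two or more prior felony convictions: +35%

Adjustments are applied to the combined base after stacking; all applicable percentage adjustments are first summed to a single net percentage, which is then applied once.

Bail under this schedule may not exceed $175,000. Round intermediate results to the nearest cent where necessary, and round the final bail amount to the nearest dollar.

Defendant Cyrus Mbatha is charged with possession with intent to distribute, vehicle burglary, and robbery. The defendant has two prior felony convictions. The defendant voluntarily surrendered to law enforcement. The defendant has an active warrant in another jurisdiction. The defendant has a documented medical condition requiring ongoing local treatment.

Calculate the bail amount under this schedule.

$88,425

Base amounts from the schedule: possession with intent to distribute $23,200; vehicle burglary $3,700; robbery $91,000.
Stacking rule: sum of all bases. $23,200 + $3,700 + $91,000 = $117,900.
Net percentage adjustment: −30% −35% +5% +35% = −25%. $117,900 × 0.75 = $88,425.
$88,425 is within the $175,000 maximum.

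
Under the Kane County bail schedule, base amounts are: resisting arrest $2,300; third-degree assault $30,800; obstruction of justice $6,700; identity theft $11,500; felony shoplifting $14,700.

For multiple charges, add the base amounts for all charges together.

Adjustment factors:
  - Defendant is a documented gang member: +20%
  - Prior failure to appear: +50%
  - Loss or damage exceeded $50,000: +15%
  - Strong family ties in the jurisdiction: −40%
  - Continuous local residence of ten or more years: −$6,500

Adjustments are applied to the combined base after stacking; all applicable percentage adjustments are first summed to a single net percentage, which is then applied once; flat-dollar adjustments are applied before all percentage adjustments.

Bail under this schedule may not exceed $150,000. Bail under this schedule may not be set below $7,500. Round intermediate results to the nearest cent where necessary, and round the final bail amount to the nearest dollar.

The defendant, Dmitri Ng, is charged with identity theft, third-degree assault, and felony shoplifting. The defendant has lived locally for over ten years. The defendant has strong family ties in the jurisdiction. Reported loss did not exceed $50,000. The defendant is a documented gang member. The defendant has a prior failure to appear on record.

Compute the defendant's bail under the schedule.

Base amounts from the schedule: identity theft $11,500; third-degree assault $30,800; felony shoplifting $14,700.
Stacking rule: sum of all bases. $11,500 + $30,800 + $14,700 = $57,000.
Continuous local residence of ten or more years (−$6,500 flat): $57,000 − $6,500 = $50,500.
Net percentage adjustment: +20% +50% −40% = +30%. $50,500 × 1.3 = $65,650.
$65,650 is within the $150,000 maximum.
$65,650 is at or above the $7,500 minimum.

$65,650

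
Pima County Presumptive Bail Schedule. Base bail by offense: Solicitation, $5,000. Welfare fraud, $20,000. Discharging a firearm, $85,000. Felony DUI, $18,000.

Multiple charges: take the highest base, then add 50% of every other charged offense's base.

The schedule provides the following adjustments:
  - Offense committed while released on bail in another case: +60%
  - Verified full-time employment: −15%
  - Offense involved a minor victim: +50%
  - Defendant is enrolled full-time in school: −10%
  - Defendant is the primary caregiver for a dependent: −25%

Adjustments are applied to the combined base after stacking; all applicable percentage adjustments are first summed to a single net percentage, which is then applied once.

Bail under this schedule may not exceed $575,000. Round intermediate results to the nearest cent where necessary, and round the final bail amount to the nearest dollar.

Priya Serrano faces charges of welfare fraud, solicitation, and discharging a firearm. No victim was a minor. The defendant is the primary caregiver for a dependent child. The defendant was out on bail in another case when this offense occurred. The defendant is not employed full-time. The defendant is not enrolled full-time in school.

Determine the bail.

$131,625

Base amounts from the schedule: welfare fraud $20,000; solicitation $5,000; discharging a firearm $85,000.
Stacking rule: highest base plus 50% of each additional charge. Highest is discharging a firearm at $85,000. Additional: $20,000 × 50% = $10,000; $5,000 × 50% = $2,500. Combined base = $85,000 + $12,500 = $97,500.
Net percentage adjustment: +60% −25% = +35%. $97,500 × 1.35 = $131,625.
$131,625 is within the $575,000 maximum.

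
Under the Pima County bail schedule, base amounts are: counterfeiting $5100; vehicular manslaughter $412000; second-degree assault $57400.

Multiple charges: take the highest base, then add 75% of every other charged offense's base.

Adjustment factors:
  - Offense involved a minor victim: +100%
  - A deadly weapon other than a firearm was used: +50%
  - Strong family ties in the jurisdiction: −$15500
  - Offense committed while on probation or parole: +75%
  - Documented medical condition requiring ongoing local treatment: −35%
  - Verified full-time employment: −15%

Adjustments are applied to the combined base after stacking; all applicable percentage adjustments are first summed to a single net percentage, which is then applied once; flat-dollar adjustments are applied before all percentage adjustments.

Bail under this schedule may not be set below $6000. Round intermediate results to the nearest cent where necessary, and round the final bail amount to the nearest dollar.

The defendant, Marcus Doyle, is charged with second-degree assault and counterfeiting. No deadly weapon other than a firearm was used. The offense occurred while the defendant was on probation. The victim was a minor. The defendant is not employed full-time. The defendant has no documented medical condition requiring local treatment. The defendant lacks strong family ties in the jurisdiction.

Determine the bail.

Base amounts from the schedule: second-degree assault $57400; counterfeiting $5100.
Stacking rule: highest base plus 75% of each additional charge. Highest is second-degree assault at $57400. Additional: $5100 × 75% = $3825. Combined base = $57400 + $3825 = $61225.
Net percentage adjustment: +100% +75% = +175%. $61225 × 2.75 = $168368.75.
$168368.75 is at or above the $6000 minimum.
Rounded to the nearest dollar: $168369.

$168369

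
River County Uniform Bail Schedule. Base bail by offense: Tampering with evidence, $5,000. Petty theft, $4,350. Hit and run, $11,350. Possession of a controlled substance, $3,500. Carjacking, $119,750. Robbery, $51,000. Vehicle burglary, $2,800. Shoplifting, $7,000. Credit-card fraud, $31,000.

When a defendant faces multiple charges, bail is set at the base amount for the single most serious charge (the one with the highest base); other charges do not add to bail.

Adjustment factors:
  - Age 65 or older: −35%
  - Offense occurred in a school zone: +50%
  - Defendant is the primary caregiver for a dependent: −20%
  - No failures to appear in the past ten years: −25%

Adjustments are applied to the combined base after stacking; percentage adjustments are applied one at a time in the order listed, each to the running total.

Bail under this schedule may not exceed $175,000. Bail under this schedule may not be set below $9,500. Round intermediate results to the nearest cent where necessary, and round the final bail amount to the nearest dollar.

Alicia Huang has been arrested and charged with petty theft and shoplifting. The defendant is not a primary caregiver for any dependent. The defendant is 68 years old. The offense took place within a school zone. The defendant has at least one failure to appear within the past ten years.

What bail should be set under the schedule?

$9,500

Base amounts from the schedule: petty theft $4,350; shoplifting $7,000.
Stacking rule: use the highest base only. Highest is shoplifting at $7,000. Combined base = $7,000.
Age 65 or older (−35%): $7,000 × 0.65 = $4,550.
Offense occurred in a school zone (+50%): $4,550 × 1.5 = $6,825.
$6,825 is within the $175,000 maximum.
Result $6,825 is below the minimum of $9,500; bail is set at the minimum $9,500.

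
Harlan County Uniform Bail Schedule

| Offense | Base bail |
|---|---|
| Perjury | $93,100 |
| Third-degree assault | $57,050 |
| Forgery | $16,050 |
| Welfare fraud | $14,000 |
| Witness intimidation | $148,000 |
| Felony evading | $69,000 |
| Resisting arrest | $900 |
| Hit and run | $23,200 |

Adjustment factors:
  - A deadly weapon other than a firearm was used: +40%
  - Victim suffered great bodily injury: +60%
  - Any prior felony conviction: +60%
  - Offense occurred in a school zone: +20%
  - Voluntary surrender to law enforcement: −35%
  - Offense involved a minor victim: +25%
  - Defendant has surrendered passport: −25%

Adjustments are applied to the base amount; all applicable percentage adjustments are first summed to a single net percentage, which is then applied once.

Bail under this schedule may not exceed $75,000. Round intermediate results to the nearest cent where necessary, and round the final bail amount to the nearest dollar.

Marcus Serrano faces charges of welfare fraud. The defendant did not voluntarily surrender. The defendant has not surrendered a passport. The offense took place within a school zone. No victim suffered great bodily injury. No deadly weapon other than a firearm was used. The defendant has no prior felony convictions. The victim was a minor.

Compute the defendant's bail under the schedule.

Base amounts from the schedule: welfare fraud $14,000.
Single charge. Combined base = $14,000.
Net percentage adjustment: +20% +25% = +45%. $14,000 × 1.45 = $20,300.
$20,300 is within the $75,000 maximum.

$20,300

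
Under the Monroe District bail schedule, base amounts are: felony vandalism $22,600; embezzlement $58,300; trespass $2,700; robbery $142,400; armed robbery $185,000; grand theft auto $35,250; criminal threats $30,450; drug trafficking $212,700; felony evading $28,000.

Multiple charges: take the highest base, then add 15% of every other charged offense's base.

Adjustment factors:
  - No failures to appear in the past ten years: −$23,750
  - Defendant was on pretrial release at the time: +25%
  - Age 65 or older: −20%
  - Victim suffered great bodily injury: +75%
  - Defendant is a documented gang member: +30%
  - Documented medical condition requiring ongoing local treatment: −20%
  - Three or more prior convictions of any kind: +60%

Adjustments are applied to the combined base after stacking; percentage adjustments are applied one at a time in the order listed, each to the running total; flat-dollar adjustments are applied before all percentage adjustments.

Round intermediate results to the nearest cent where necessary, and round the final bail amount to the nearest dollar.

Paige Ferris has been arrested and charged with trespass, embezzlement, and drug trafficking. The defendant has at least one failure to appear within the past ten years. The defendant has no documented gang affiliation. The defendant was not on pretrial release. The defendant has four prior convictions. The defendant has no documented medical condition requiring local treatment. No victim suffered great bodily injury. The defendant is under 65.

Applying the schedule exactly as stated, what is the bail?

Base amounts from the schedule: trespass $2,700; embezzlement $58,300; drug trafficking $212,700.
Stacking rule: highest base plus 15% of each additional charge. Highest is drug trafficking at $212,700. Additional: $2,700 × 15% = $405; $58,300 × 15% = $8,745. Combined base = $212,700 + $9,150 = $221,850.
Three or more prior convictions of any kind (+60%): $221,850 × 1.6 = $354,960.

$354,960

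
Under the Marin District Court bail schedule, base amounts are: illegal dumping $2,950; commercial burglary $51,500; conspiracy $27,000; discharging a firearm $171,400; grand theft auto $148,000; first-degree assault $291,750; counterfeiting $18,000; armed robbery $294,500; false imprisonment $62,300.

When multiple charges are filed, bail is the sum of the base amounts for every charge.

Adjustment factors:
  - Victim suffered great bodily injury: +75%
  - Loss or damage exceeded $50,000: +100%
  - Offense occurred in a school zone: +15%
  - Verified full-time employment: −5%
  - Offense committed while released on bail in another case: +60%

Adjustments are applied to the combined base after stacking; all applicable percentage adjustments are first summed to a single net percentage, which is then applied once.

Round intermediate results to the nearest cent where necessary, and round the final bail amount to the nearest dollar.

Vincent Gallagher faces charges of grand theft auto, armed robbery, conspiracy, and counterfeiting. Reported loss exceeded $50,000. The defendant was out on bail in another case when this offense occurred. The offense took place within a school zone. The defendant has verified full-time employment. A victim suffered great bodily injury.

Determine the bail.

Base amounts from the schedule: grand theft auto $148,000; armed robbery $294,500; conspiracy $27,000; counterfeiting $18,000.
Stacking rule: sum of all bases. $148,000 + $294,500 + $27,000 + $18,000 = $487,500.
Net percentage adjustment: +75% +100% +15% −5% +60% = +245%. $487,500 × 3.45 = $1,681,875.

$1,681,875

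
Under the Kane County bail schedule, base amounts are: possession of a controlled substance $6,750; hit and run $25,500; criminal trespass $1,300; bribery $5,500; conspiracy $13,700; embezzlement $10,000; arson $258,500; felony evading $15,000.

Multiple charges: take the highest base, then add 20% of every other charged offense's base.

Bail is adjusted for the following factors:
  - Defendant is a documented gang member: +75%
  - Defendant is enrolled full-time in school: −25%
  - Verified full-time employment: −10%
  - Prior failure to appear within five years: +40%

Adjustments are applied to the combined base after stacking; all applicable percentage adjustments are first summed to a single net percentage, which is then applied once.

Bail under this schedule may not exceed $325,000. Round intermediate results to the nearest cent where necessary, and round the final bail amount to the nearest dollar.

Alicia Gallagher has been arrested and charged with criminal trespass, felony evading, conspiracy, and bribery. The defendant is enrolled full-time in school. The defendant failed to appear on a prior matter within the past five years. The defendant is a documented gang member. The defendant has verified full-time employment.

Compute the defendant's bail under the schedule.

$34,380

Base amounts from the schedule: criminal trespass $1,300; felony evading $15,000; conspiracy $13,700; bribery $5,500.
Stacking rule: highest base plus 20% of each additional charge. Highest is felony evading at $15,000. Additional: $1,300 × 20% = $260; $13,700 × 20% = $2,740; $5,500 × 20% = $1,100. Combined base = $15,000 + $4,100 = $19,100.
Net percentage adjustment: +75% −25% −10% +40% = +80%. $19,100 × 1.8 = $34,380.
$34,380 is within the $325,000 maximum.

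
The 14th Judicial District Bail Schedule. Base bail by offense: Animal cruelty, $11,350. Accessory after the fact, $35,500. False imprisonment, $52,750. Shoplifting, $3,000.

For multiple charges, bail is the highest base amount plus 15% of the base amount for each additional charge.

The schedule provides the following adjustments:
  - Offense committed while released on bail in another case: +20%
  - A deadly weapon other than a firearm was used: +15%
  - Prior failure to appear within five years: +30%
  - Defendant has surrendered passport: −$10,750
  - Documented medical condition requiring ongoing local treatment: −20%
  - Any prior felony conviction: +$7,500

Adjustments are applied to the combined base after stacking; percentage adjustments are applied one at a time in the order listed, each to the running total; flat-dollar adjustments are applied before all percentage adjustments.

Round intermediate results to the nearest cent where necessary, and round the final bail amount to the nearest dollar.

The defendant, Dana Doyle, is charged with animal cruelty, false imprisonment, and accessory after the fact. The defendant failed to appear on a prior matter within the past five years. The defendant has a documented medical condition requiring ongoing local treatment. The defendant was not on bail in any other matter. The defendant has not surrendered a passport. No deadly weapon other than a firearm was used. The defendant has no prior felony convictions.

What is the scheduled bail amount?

Base amounts from the schedule: animal cruelty $11,350; false imprisonment $52,750; accessory after the fact $35,500.
Stacking rule: highest base plus 15% of each additional charge. Highest is false imprisonment at $52,750. Additional: $11,350 × 15% = $1,702.50; $35,500 × 15% = $5,325. Combined base = $52,750 + $7,027.50 = $59,777.50.
Prior failure to appear within five years (+30%): $59,777.50 × 1.3 = $77,710.75.
Documented medical condition requiring ongoing local treatment (−20%): $77,710.75 × 0.8 = $62,168.60.
Rounded to the nearest dollar: $62,169.

$62,169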